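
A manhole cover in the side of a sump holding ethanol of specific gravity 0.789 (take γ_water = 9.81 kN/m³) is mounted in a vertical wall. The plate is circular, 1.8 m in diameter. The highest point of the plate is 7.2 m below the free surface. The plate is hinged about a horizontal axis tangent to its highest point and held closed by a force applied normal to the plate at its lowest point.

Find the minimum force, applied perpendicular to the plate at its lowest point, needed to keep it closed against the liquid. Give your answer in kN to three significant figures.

P ≈ 82.0 kN

γ = 0.789 × 9.81 = 7.74009 kN/m³.
The centroid is at the centre, 0.9 m below the top of the plate, so the centroid depth is h_c = 7.2 + 0.9 = 8.1 m.
A = π(0.9)² = 2.54469 m².
Resultant F = γ·h_c·A = 7.74009 × 8.1 × 2.54469 = 159.539 kN.
I_c = πr⁴/4 = π × 0.9⁴/4 = 0.5153 m⁴.
Centre of pressure: y_p = y_c + I_c/(y_c·A) = 8.1 + 0.5153/(8.1 × 2.54469) = 8.1 + 0.025 = 8.125 m along the plane.
The resultant acts 0.9 + 0.025 = 0.925 m (along the plate) below the hinge at the top edge, so the moment about the hinge is M = F × 0.925 = 159.539 × 0.925 = 147.574 kN·m.
A normal force at the bottom, 1.8 m from the hinge, must supply this moment: P = 147.574/1.8 = 81.9856 kN.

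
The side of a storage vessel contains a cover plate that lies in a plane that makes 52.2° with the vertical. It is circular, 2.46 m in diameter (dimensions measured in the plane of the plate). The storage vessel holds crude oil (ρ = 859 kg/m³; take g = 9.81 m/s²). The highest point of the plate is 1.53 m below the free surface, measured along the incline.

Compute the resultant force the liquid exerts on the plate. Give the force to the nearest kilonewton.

F ≈ 68 kN

γ = ρg = 859 × 9.81 / 1000 = 8.42679 kN/m³.
The plate makes 52.2° with the vertical, i.e. θ = 90° − 52.2° = 37.8° to the horizontal. Measuring y along the incline from the free-surface line, vertical depth h = y·sinθ with sinθ = 0.612907.
The centroid is at the centre, 1.23 m below the top of the plate, so y_c = 1.53 + 1.23 = 2.76 m and h_c = 2.76 × 0.612907 = 1.69162 m.
A = π(1.23)² = 4.75292 m².
Resultant F = γ·h_c·A = 8.42679 × 1.69162 × 4.75292 = 67.7525 kN.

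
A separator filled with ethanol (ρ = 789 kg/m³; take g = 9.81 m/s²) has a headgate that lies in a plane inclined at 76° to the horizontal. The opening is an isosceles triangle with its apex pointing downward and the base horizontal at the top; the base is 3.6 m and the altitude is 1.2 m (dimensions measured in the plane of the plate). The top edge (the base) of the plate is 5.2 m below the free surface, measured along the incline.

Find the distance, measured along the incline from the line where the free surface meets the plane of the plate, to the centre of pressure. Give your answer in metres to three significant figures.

y_p = 5.61 m

γ = ρg = 789 × 9.81 / 1000 = 7.74009 kN/m³.
Let θ = 76° be the plate's angle to the horizontal; measure y along the incline from where the plane meets the free surface. Vertical depth h = y·sinθ with sinθ = 0.970296.
With the apex down, the centroid sits h/3 = 1.2/3 = 0.4 m below the base (the top edge), so y_c = 5.2 + 0.4 = 5.6 m and h_c = 5.6 × 0.970296 = 5.43366 m.
A = ½ × 3.6 × 1.2 = 2.16 m².
Resultant F = γ·h_c·A = 7.74009 × 5.43366 × 2.16 = 90.8432 kN.
I_c = b·h³/36 = 3.6 × 1.2³/36 = 0.1728 m⁴.
Centre of pressure: y_p = y_c + I_c/(y_c·A) = 5.6 + 0.1728/(5.6 × 2.16) = 5.6 + 0.0142857 = 5.61429 m along the plane.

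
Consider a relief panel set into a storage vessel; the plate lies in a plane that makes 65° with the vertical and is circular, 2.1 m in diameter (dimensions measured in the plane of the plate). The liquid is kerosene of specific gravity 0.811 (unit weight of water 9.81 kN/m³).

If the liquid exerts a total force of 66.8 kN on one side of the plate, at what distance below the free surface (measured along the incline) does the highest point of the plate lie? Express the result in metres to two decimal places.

γ = 0.811 × 9.81 = 7.95591 kN/m³.
A = π(1.05)² = 3.46361 m².
From F = γ·h_c·A, the centroid depth is h_c = 66.8/(7.95591 × 3.46361) = 2.42414 m.
The plate makes 65° with the vertical, i.e. θ = 90° − 65° = 25° to the horizontal. Measuring y along the incline from the free-surface line, vertical depth h = y·sinθ with sinθ = 0.422618.
Along the incline, y_c = h_c/sinθ = 2.42414/0.422618 = 5.73601 m.
The centroid is at the centre, 1.05 m below the top of the plate, so the highest point sits at y_top = 5.73601 − 1.05 = 4.68601 m along the incline.

y_top ≈ 4.69 m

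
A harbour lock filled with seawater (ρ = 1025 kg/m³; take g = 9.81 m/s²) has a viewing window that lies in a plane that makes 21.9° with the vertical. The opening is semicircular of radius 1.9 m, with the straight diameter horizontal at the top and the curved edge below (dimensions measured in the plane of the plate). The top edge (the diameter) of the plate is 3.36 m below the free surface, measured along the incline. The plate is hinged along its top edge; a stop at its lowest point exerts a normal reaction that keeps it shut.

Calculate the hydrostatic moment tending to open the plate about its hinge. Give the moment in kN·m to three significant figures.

M ≈ 191 kN·m

γ = ρg = 1025 × 9.81 / 1000 = 10.05525 kN/m³.
The plate makes 21.9° with the vertical, i.e. θ = 90° − 21.9° = 68.1° to the horizontal. Measuring y along the incline from the free-surface line, vertical depth h = y·sinθ with sinθ = 0.927836.
The centroid of a semicircle lies 4r/(3π) = 0.806385 m from the diameter, here below the top edge, so y_c = 3.36 + 0.806385 = 4.16639 m and h_c = 4.16639 × 0.927836 = 3.86573 m.
A = πr²/2 = π × 1.9²/2 = 5.67057 m².
Resultant F = γ·h_c·A = 10.05525 × 3.86573 × 5.67057 = 220.42 kN.
I_c = (π/8 − 8/(9π))·r⁴ = 0.109757 × 1.9⁴ = 1.43036 m⁴.
Centre of pressure: y_p = y_c + I_c/(y_c·A) = 4.16639 + 1.43036/(4.16639 × 5.67057) = 4.16639 + 0.0605423 = 4.22693 m along the plane.
The resultant acts 0.806385 + 0.0605423 = 0.866927 m (along the plate) below the hinge at the top edge, so the moment about the hinge is M = F × 0.866927 = 220.42 × 0.866927 = 191.088 kN·m.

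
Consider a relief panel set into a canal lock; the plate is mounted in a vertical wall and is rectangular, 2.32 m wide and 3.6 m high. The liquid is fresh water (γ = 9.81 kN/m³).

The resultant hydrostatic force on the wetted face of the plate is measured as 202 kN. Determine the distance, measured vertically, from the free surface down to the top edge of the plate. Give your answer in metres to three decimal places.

d_top ≈ 0.665 m

γ = 9.81 kN/m³.
A = 2.32 × 3.6 = 8.352 m².
From F = γ·h_c·A, the centroid depth is h_c = 202/(9.81 × 8.352) = 2.46543 m.
The centroid lies 3.6/2 = 1.8 m below the top edge, so the top edge sits at h_top = 2.46543 − 1.8 = 0.66543 m below the surface.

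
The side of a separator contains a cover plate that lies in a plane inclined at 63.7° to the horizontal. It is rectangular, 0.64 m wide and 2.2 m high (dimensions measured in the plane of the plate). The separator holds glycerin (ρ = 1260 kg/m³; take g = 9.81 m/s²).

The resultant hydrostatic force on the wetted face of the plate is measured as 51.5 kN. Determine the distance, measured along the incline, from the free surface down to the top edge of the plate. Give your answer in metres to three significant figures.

y_top ≈ 2.20 m

γ = ρg = 1260 × 9.81 / 1000 = 12.3606 kN/m³.
A = 0.64 × 2.2 = 1.408 m².
From F = γ·h_c·A, the centroid depth is h_c = 51.5/(12.3606 × 1.408) = 2.95914 m.
Let θ = 63.7° be the plate's angle to the horizontal; measure y along the incline from where the plane meets the free surface. Vertical depth h = y·sinθ with sinθ = 0.896486.
Along the incline, y_c = h_c/sinθ = 2.95914/0.896486 = 3.30082 m.
The centroid lies 2.2/2 = 1.1 m below the top edge, so the top edge sits at y_top = 3.30082 − 1.1 = 2.20082 m along the incline.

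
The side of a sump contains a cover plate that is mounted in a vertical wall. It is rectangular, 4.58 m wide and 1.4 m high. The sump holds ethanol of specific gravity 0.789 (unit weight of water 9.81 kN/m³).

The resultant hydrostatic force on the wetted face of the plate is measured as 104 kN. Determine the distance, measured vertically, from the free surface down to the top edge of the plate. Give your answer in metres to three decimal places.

γ = 0.789 × 9.81 = 7.74009 kN/m³.
A = 4.58 × 1.4 = 6.412 m².
From F = γ·h_c·A, the centroid depth is h_c = 104/(7.74009 × 6.412) = 2.09553 m.
The centroid lies 1.4/2 = 0.7 m below the top edge, so the top edge sits at h_top = 2.09553 − 0.7 = 1.39553 m below the surface.

d_top ≈ 1.396 m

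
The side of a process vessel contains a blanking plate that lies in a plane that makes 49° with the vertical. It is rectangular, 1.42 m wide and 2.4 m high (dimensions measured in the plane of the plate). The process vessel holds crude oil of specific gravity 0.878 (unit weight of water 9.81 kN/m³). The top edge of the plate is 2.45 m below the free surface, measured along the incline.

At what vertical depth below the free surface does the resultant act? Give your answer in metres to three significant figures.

γ = 0.878 × 9.81 = 8.61318 kN/m³.
The plate makes 49° with the vertical, i.e. θ = 90° − 49° = 41° to the horizontal. Measuring y along the incline from the free-surface line, vertical depth h = y·sinθ with sinθ = 0.656059.
The centroid lies 2.4/2 = 1.2 m below the top edge, so y_c = 2.45 + 1.2 = 3.65 m and h_c = 3.65 × 0.656059 = 2.39462 m.
A = 1.42 × 2.4 = 3.408 m².
Resultant F = γ·h_c·A = 8.61318 × 2.39462 × 3.408 = 70.291 kN.
I_c = b·h³/12 = 1.42 × 2.4³/12 = 1.63584 m⁴.
Centre of pressure: y_p = y_c + I_c/(y_c·A) = 3.65 + 1.63584/(3.65 × 3.408) = 3.65 + 0.131507 = 3.78151 m along the plane.
Vertically, h_p = y_p·sinθ = 3.78151 × 0.656059 = 2.48089 m.

h_p = 2.48 m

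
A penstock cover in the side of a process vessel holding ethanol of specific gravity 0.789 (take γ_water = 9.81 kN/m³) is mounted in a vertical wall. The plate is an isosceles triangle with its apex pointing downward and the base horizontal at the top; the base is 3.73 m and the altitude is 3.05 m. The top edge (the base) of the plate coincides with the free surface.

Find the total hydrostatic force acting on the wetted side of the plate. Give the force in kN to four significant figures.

γ = 0.789 × 9.81 = 7.74009 kN/m³.
With the apex down, the centroid sits h/3 = 3.05/3 = 1.01667 m below the base (the top edge), so the centroid depth is h_c = 1.01667 m.
A = ½ × 3.73 × 3.05 = 5.68825 m².
Resultant F = γ·h_c·A = 7.74009 × 1.01667 × 5.68825 = 44.7615 kN.

F ≈ 44.76 kN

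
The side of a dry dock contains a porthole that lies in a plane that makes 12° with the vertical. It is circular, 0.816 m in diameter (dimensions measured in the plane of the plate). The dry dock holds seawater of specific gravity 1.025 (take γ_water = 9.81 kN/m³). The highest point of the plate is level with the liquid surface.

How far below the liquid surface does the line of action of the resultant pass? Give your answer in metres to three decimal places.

γ = 1.025 × 9.81 = 10.05525 kN/m³.
The plate makes 12° with the vertical, i.e. θ = 90° − 12° = 78° to the horizontal. Measuring y along the incline from the free-surface line, vertical depth h = y·sinθ with sinθ = 0.978148.
The centroid is at the centre, 0.408 m below the top of the plate, so y_c = 0.408 m and h_c = 0.408 × 0.978148 = 0.399084 m.
A = π(0.408)² = 0.522962 m².
Resultant F = γ·h_c·A = 10.05525 × 0.399084 × 0.522962 = 2.09859 kN.
I_c = πr⁴/4 = π × 0.408⁴/4 = 0.0217636 m⁴.
Centre of pressure: y_p = y_c + I_c/(y_c·A) = 0.408 + 0.0217636/(0.408 × 0.522962) = 0.408 + 0.102 = 0.51 m along the plane.
Vertically, h_p = y_p·sinθ = 0.51 × 0.978148 = 0.498855 m.

h_p = 0.499 m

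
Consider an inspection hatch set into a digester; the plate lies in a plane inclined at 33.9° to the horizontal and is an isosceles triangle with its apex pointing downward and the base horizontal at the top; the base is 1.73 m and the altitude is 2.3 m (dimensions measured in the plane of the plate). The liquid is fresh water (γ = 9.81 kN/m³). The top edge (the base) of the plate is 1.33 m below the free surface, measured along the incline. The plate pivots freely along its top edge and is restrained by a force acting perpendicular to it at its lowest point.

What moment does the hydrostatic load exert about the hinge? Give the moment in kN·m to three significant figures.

M ≈ 20.7 kN·m

γ = 9.81 kN/m³.
Let θ = 33.9° be the plate's angle to the horizontal; measure y along the incline from where the plane meets the free surface. Vertical depth h = y·sinθ with sinθ = 0.557745.
With the apex down, the centroid sits h/3 = 2.3/3 = 0.766667 m below the base (the top edge), so y_c = 1.33 + 0.766667 = 2.09667 m and h_c = 2.09667 × 0.557745 = 1.16941 m.
A = ½ × 1.73 × 2.3 = 1.9895 m².
Resultant F = γ·h_c·A = 9.81 × 1.16941 × 1.9895 = 22.8234 kN.
I_c = b·h³/36 = 1.73 × 2.3³/36 = 0.584692 m⁴.
Centre of pressure: y_p = y_c + I_c/(y_c·A) = 2.09667 + 0.584692/(2.09667 × 1.9895) = 2.09667 + 0.140169 = 2.23684 m along the plane.
The resultant acts 0.766667 + 0.140169 = 0.906836 m (along the plate) below the hinge at the top edge, so the moment about the hinge is M = F × 0.906836 = 22.8234 × 0.906836 = 20.6971 kN·m.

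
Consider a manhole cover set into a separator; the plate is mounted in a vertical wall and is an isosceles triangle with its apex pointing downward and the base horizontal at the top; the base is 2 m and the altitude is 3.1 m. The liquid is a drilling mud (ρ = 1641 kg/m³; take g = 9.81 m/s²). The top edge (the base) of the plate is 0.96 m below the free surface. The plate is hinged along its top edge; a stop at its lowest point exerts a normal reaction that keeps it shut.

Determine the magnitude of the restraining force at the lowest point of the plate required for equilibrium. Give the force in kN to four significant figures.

P ≈ 41.75 kN

γ = ρg = 1641 × 9.81 / 1000 = 16.09821 kN/m³.
With the apex down, the centroid sits h/3 = 3.1/3 = 1.03333 m below the base (the top edge), so the centroid depth is h_c = 0.96 + 1.03333 = 1.99333 m.
A = ½ × 2 × 3.1 = 3.1 m².
Resultant F = γ·h_c·A = 16.09821 × 1.99333 × 3.1 = 99.476 kN.
I_c = b·h³/36 = 2 × 3.1³/36 = 1.65506 m⁴.
Centre of pressure: y_p = y_c + I_c/(y_c·A) = 1.99333 + 1.65506/(1.99333 × 3.1) = 1.99333 + 0.267838 = 2.26117 m along the plane.
The resultant acts 1.03333 + 0.267838 = 1.30117 m (along the plate) below the hinge at the top edge, so the moment about the hinge is M = F × 1.30117 = 99.476 × 1.30117 = 129.435 kN·m.
A normal force at the bottom, 3.1 m from the hinge, must supply this moment: P = 129.435/3.1 = 41.7532 kN.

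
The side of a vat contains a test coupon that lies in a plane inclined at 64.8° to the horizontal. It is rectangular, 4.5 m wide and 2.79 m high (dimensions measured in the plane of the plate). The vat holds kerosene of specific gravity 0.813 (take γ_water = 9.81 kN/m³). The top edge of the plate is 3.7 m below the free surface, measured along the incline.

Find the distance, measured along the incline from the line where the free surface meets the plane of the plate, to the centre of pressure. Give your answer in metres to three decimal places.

γ = 0.813 × 9.81 = 7.97553 kN/m³.
Let θ = 64.8° be the plate's angle to the horizontal; measure y along the incline from where the plane meets the free surface. Vertical depth h = y·sinθ with sinθ = 0.904827.
The centroid lies 2.79/2 = 1.395 m below the top edge, so y_c = 3.7 + 1.395 = 5.095 m and h_c = 5.095 × 0.904827 = 4.61009 m.
A = 4.5 × 2.79 = 12.555 m².
Resultant F = γ·h_c·A = 7.97553 × 4.61009 × 12.555 = 461.621 kN.
I_c = b·h³/12 = 4.5 × 2.79³/12 = 8.14411 m⁴.
Centre of pressure: y_p = y_c + I_c/(y_c·A) = 5.095 + 8.14411/(5.095 × 12.555) = 5.095 + 0.127316 = 5.22232 m along the plane.

y_p = 5.222 m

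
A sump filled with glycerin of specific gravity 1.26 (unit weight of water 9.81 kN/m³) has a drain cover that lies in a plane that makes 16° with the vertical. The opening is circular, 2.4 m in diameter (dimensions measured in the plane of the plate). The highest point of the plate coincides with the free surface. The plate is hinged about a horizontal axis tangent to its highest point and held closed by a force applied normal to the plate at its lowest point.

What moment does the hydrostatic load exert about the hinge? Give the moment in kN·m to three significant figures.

γ = 1.26 × 9.81 = 12.3606 kN/m³.
The plate makes 16° with the vertical, i.e. θ = 90° − 16° = 74° to the horizontal. Measuring y along the incline from the free-surface line, vertical depth h = y·sinθ with sinθ = 0.961262.
The centroid is at the centre, 1.2 m below the top of the plate, so y_c = 1.2 m and h_c = 1.2 × 0.961262 = 1.15351 m.
A = π(1.2)² = 4.52389 m².
Resultant F = γ·h_c·A = 12.3606 × 1.15351 × 4.52389 = 64.502 kN.
I_c = πr⁴/4 = π × 1.2⁴/4 = 1.6286 m⁴.
Centre of pressure: y_p = y_c + I_c/(y_c·A) = 1.2 + 1.6286/(1.2 × 4.52389) = 1.2 + 0.3 = 1.5 m along the plane.
The resultant acts 1.2 + 0.3 = 1.5 m (along the plate) below the hinge at the top edge, so the moment about the hinge is M = F × 1.5 = 64.502 × 1.5 = 96.753 kN·m.

M ≈ 96.8 kN·m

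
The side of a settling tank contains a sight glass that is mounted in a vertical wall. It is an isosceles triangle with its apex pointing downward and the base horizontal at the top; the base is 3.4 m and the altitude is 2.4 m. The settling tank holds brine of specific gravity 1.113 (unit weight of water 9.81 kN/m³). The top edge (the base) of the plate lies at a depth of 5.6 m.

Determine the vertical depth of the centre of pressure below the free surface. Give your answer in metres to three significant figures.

γ = 1.113 × 9.81 = 10.91853 kN/m³.
With the apex down, the centroid sits h/3 = 2.4/3 = 0.8 m below the base (the top edge), so the centroid depth is h_c = 5.6 + 0.8 = 6.4 m.
A = ½ × 3.4 × 2.4 = 4.08 m².
Resultant F = γ·h_c·A = 10.91853 × 6.4 × 4.08 = 285.105 kN.
I_c = b·h³/36 = 3.4 × 2.4³/36 = 1.3056 m⁴.
Centre of pressure: y_p = y_c + I_c/(y_c·A) = 6.4 + 1.3056/(6.4 × 4.08) = 6.4 + 0.05 = 6.45 m along the plane.

h_p = 6.45 m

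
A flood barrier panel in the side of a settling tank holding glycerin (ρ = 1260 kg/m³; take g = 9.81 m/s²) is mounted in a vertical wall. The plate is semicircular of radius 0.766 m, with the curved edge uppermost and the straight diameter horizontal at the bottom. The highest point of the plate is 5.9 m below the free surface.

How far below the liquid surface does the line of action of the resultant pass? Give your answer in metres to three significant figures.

h_p = 6.35 m

γ = ρg = 1260 × 9.81 / 1000 = 12.3606 kN/m³.
The centroid lies 4r/(3π) = 0.3251 m above the diameter, so r − 4r/(3π) = 0.766 − 0.3251 = 0.4409 m below the topmost point, so the centroid depth is h_c = 5.9 + 0.4409 = 6.3409 m.
A = πr²/2 = π × 0.766²/2 = 0.921674 m².
Resultant F = γ·h_c·A = 12.3606 × 6.3409 × 0.921674 = 72.2383 kN.
I_c = (π/8 − 8/(9π))·r⁴ = 0.109757 × 0.766⁴ = 0.0377874 m⁴.
Centre of pressure: y_p = y_c + I_c/(y_c·A) = 6.3409 + 0.0377874/(6.3409 × 0.921674) = 6.3409 + 0.00646575 = 6.34737 m along the plane.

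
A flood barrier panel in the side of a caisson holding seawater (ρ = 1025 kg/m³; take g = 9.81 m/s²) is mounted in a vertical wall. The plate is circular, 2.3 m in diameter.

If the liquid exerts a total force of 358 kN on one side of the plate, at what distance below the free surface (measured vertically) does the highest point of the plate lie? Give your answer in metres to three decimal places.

d_top ≈ 7.419 m

γ = ρg = 1025 × 9.81 / 1000 = 10.05525 kN/m³.
A = π(1.15)² = 4.15476 m².
From F = γ·h_c·A, the centroid depth is h_c = 358/(10.05525 × 4.15476) = 8.56928 m.
The centroid is at the centre, 1.15 m below the top of the plate, so the highest point sits at h_top = 8.56928 − 1.15 = 7.41928 m below the surface.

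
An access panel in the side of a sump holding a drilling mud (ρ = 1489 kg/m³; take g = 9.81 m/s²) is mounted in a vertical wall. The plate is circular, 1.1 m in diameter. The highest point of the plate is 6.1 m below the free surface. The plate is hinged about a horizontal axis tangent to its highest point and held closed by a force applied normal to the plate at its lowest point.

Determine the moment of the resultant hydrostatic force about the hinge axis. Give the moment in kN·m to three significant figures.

M ≈ 51.8 kN·m

γ = ρg = 1489 × 9.81 / 1000 = 14.60709 kN/m³.
The centroid is at the centre, 0.55 m below the top of the plate, so the centroid depth is h_c = 6.1 + 0.55 = 6.65 m.
A = π(0.55)² = 0.950332 m².
Resultant F = γ·h_c·A = 14.60709 × 6.65 × 0.950332 = 92.3125 kN.
I_c = πr⁴/4 = π × 0.55⁴/4 = 0.0718688 m⁴.
Centre of pressure: y_p = y_c + I_c/(y_c·A) = 6.65 + 0.0718688/(6.65 × 0.950332) = 6.65 + 0.0113722 = 6.66137 m along the plane.
The resultant acts 0.55 + 0.0113722 = 0.561372 m (along the plate) below the hinge at the top edge, so the moment about the hinge is M = F × 0.561372 = 92.3125 × 0.561372 = 51.8217 kN·m.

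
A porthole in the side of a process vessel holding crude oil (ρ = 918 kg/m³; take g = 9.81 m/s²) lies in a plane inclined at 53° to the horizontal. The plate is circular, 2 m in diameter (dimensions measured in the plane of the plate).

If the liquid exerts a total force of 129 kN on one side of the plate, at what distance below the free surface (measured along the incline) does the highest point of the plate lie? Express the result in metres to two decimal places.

γ = ρg = 918 × 9.81 / 1000 = 9.00558 kN/m³.
A = π(1)² = 3.14159 m².
From F = γ·h_c·A, the centroid depth is h_c = 129/(9.00558 × 3.14159) = 4.55962 m.
Let θ = 53° be the plate's angle to the horizontal; measure y along the incline from where the plane meets the free surface. Vertical depth h = y·sinθ with sinθ = 0.798636.
Along the incline, y_c = h_c/sinθ = 4.55962/0.798636 = 5.70926 m.
The centroid is at the centre, 1 m below the top of the plate, so the highest point sits at y_top = 5.70926 − 1 = 4.70926 m along the incline.

y_top ≈ 4.71 m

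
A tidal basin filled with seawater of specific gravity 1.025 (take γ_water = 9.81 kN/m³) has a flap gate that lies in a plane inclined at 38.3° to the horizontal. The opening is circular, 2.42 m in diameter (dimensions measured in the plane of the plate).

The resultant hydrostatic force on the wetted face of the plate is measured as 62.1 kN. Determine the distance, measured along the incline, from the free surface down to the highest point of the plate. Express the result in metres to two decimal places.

y_top ≈ 0.96 m

γ = 1.025 × 9.81 = 10.05525 kN/m³.
A = π(1.21)² = 4.59961 m².
From F = γ·h_c·A, the centroid depth is h_c = 62.1/(10.05525 × 4.59961) = 1.3427 m.
Let θ = 38.3° be the plate's angle to the horizontal; measure y along the incline from where the plane meets the free surface. Vertical depth h = y·sinθ with sinθ = 0.619779.
Along the incline, y_c = h_c/sinθ = 1.3427/0.619779 = 2.16642 m.
The centroid is at the centre, 1.21 m below the top of the plate, so the highest point sits at y_top = 2.16642 − 1.21 = 0.95642 m along the incline.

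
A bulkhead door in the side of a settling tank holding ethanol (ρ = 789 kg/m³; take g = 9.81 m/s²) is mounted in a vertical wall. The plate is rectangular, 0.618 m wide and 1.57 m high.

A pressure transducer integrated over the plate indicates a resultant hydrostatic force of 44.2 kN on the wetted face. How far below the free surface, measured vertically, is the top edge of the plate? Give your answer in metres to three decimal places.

d_top ≈ 5.101 m

γ = ρg = 789 × 9.81 / 1000 = 7.74009 kN/m³.
A = 0.618 × 1.57 = 0.97026 m².
From F = γ·h_c·A, the centroid depth is h_c = 44.2/(7.74009 × 0.97026) = 5.88556 m.
The centroid lies 1.57/2 = 0.785 m below the top edge, so the top edge sits at h_top = 5.88556 − 0.785 = 5.10056 m below the surface.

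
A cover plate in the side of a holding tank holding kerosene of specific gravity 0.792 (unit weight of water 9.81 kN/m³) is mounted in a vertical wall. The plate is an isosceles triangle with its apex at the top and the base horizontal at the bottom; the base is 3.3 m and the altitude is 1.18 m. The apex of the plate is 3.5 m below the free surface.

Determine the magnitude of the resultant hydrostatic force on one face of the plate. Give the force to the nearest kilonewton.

γ = 0.792 × 9.81 = 7.76952 kN/m³.
With the apex up, the centroid sits 2h/3 = 2 × 1.18/3 = 0.786667 m below the apex, so the centroid depth is h_c = 3.5 + 0.786667 = 4.28667 m.
A = ½ × 3.3 × 1.18 = 1.947 m².
Resultant F = γ·h_c·A = 7.76952 × 4.28667 × 1.947 = 64.8456 kN.

F ≈ 65 kN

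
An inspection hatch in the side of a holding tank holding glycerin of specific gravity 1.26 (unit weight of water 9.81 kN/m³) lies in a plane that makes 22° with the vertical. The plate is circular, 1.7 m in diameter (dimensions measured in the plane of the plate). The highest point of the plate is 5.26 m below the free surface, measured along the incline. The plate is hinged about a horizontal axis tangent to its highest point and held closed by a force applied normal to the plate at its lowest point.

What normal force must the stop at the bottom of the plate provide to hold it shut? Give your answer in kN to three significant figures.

γ = 1.26 × 9.81 = 12.3606 kN/m³.
The plate makes 22° with the vertical, i.e. θ = 90° − 22° = 68° to the horizontal. Measuring y along the incline from the free-surface line, vertical depth h = y·sinθ with sinθ = 0.927184.
The centroid is at the centre, 0.85 m below the top of the plate, so y_c = 5.26 + 0.85 = 6.11 m and h_c = 6.11 × 0.927184 = 5.66509 m.
A = π(0.85)² = 2.2698 m².
Resultant F = γ·h_c·A = 12.3606 × 5.66509 × 2.2698 = 158.94 kN.
I_c = πr⁴/4 = π × 0.85⁴/4 = 0.409983 m⁴.
Centre of pressure: y_p = y_c + I_c/(y_c·A) = 6.11 + 0.409983/(6.11 × 2.2698) = 6.11 + 0.0295622 = 6.13956 m along the plane.
The resultant acts 0.85 + 0.0295622 = 0.879562 m (along the plate) below the hinge at the top edge, so the moment about the hinge is M = F × 0.879562 = 158.94 × 0.879562 = 139.798 kN·m.
A normal force at the bottom, 1.7 m from the hinge, must supply this moment: P = 139.798/1.7 = 82.2341 kN.

P ≈ 82.2 kN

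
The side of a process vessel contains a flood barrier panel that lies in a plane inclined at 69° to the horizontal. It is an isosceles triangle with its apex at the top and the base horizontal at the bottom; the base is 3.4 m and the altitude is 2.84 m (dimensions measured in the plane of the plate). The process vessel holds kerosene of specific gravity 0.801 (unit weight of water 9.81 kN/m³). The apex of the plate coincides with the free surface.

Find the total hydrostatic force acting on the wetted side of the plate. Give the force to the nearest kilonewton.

γ = 0.801 × 9.81 = 7.85781 kN/m³.
Let θ = 69° be the plate's angle to the horizontal; measure y along the incline from where the plane meets the free surface. Vertical depth h = y·sinθ with sinθ = 0.933580.
With the apex up, the centroid sits 2h/3 = 2 × 2.84/3 = 1.89333 m below the apex, so y_c = 1.89333 m and h_c = 1.89333 × 0.933580 = 1.76758 m.
A = ½ × 3.4 × 2.84 = 4.828 m².
Resultant F = γ·h_c·A = 7.85781 × 1.76758 × 4.828 = 67.0576 kN.

F ≈ 67 kN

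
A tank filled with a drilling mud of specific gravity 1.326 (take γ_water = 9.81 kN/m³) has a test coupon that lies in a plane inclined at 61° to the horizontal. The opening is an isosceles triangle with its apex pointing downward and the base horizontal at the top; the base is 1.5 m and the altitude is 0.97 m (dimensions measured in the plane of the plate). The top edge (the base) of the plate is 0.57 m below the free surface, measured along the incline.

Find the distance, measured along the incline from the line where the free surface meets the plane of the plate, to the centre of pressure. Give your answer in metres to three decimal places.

γ = 1.326 × 9.81 = 13.00806 kN/m³.
Let θ = 61° be the plate's angle to the horizontal; measure y along the incline from where the plane meets the free surface. Vertical depth h = y·sinθ with sinθ = 0.874620.
With the apex down, the centroid sits h/3 = 0.97/3 = 0.323333 m below the base (the top edge), so y_c = 0.57 + 0.323333 = 0.893333 m and h_c = 0.893333 × 0.874620 = 0.781327 m.
A = ½ × 1.5 × 0.97 = 0.7275 m².
Resultant F = γ·h_c·A = 13.00806 × 0.781327 × 0.7275 = 7.39398 kN.
I_c = b·h³/36 = 1.5 × 0.97³/36 = 0.038028 m⁴.
Centre of pressure: y_p = y_c + I_c/(y_c·A) = 0.893333 + 0.038028/(0.893333 × 0.7275) = 0.893333 + 0.0585136 = 0.951847 m along the plane.

y_p = 0.952 m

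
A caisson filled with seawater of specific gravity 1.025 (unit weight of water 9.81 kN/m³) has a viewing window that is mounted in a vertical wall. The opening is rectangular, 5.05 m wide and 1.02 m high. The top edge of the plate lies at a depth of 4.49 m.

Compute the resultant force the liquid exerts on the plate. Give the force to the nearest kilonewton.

F ≈ 259 kN

γ = 1.025 × 9.81 = 10.05525 kN/m³.
The centroid lies 1.02/2 = 0.51 m below the top edge, so the centroid depth is h_c = 4.49 + 0.51 = 5 m.
A = 5.05 × 1.02 = 5.151 m².
Resultant F = γ·h_c·A = 10.05525 × 5 × 5.151 = 258.973 kN.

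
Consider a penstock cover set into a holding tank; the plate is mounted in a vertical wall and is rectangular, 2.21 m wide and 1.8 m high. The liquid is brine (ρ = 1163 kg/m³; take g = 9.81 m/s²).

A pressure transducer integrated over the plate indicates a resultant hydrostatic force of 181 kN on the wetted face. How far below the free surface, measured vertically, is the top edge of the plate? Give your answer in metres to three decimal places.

γ = ρg = 1163 × 9.81 / 1000 = 11.40903 kN/m³.
A = 2.21 × 1.8 = 3.978 m².
From F = γ·h_c·A, the centroid depth is h_c = 181/(11.40903 × 3.978) = 3.98809 m.
The centroid lies 1.8/2 = 0.9 m below the top edge, so the top edge sits at h_top = 3.98809 − 0.9 = 3.08809 m below the surface.

d_top ≈ 3.088 m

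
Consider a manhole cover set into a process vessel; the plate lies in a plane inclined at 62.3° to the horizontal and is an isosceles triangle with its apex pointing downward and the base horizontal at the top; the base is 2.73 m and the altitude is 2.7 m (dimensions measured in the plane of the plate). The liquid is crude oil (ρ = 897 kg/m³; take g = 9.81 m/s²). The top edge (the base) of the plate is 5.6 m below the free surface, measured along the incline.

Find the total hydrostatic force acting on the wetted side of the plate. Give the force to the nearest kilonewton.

F ≈ 187 kN

γ = ρg = 897 × 9.81 / 1000 = 8.79957 kN/m³.
Let θ = 62.3° be the plate's angle to the horizontal; measure y along the incline from where the plane meets the free surface. Vertical depth h = y·sinθ with sinθ = 0.885394.
With the apex down, the centroid sits h/3 = 2.7/3 = 0.9 m below the base (the top edge), so y_c = 5.6 + 0.9 = 6.5 m and h_c = 6.5 × 0.885394 = 5.75506 m.
A = ½ × 2.73 × 2.7 = 3.6855 m².
Resultant F = γ·h_c·A = 8.79957 × 5.75506 × 3.6855 = 186.641 kN.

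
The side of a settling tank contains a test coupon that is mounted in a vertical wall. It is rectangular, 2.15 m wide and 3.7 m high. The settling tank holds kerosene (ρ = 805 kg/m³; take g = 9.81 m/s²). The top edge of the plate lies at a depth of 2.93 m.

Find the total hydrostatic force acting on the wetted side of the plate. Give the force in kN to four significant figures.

F ≈ 300.3 kN

γ = ρg = 805 × 9.81 / 1000 = 7.89705 kN/m³.
The centroid lies 3.7/2 = 1.85 m below the top edge, so the centroid depth is h_c = 2.93 + 1.85 = 4.78 m.
A = 2.15 × 3.7 = 7.955 m².
Resultant F = γ·h_c·A = 7.89705 × 4.78 × 7.955 = 300.285 kN.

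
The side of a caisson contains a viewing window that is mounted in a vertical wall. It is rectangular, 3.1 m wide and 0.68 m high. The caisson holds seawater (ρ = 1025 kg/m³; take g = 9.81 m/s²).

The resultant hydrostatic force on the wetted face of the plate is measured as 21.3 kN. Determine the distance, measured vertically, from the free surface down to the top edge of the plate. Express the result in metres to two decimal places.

d_top ≈ 0.66 m

γ = ρg = 1025 × 9.81 / 1000 = 10.05525 kN/m³.
A = 3.1 × 0.68 = 2.108 m².
From F = γ·h_c·A, the centroid depth is h_c = 21.3/(10.05525 × 2.108) = 1.00488 m.
The centroid lies 0.68/2 = 0.34 m below the top edge, so the top edge sits at h_top = 1.00488 − 0.34 = 0.66488 m below the surface.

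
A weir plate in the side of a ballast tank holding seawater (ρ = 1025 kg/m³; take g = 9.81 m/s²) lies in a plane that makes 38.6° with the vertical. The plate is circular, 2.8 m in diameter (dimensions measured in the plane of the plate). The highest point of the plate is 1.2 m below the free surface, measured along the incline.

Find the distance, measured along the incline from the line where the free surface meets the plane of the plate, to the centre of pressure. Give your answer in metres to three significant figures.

γ = ρg = 1025 × 9.81 / 1000 = 10.05525 kN/m³.
The plate makes 38.6° with the vertical, i.e. θ = 90° − 38.6° = 51.4° to the horizontal. Measuring y along the incline from the free-surface line, vertical depth h = y·sinθ with sinθ = 0.781520.
The centroid is at the centre, 1.4 m below the top of the plate, so y_c = 1.2 + 1.4 = 2.6 m and h_c = 2.6 × 0.781520 = 2.03195 m.
A = π(1.4)² = 6.15752 m².
Resultant F = γ·h_c·A = 10.05525 × 2.03195 × 6.15752 = 125.809 kN.
I_c = πr⁴/4 = π × 1.4⁴/4 = 3.01719 m⁴.
Centre of pressure: y_p = y_c + I_c/(y_c·A) = 2.6 + 3.01719/(2.6 × 6.15752) = 2.6 + 0.188462 = 2.78846 m along the plane.

y_p = 2.79 m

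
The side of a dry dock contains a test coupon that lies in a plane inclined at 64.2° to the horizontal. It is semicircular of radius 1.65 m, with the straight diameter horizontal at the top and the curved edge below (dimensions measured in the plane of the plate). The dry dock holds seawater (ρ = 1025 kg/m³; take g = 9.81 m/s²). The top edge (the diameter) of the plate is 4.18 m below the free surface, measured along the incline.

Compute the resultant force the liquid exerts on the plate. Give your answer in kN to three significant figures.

γ = ρg = 1025 × 9.81 / 1000 = 10.05525 kN/m³.
Let θ = 64.2° be the plate's angle to the horizontal; measure y along the incline from where the plane meets the free surface. Vertical depth h = y·sinθ with sinθ = 0.900319.
The centroid of a semicircle lies 4r/(3π) = 0.700282 m from the diameter, here below the top edge, so y_c = 4.18 + 0.700282 = 4.88028 m and h_c = 4.88028 × 0.900319 = 4.39381 m.
A = πr²/2 = π × 1.65²/2 = 4.27649 m².
Resultant F = γ·h_c·A = 10.05525 × 4.39381 × 4.27649 = 188.939 kN.

F ≈ 189 kN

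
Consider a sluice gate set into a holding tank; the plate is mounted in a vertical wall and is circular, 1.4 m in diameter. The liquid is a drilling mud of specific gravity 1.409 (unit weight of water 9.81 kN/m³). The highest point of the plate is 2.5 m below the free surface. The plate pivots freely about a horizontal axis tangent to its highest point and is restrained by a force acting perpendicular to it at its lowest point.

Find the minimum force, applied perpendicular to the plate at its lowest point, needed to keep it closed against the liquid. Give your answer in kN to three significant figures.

γ = 1.409 × 9.81 = 13.82229 kN/m³.
The centroid is at the centre, 0.7 m below the top of the plate, so the centroid depth is h_c = 2.5 + 0.7 = 3.2 m.
A = π(0.7)² = 1.53938 m².
Resultant F = γ·h_c·A = 13.82229 × 3.2 × 1.53938 = 68.0888 kN.
I_c = πr⁴/4 = π × 0.7⁴/4 = 0.188574 m⁴.
Centre of pressure: y_p = y_c + I_c/(y_c·A) = 3.2 + 0.188574/(3.2 × 1.53938) = 3.2 + 0.0382812 = 3.23828 m along the plane.
The resultant acts 0.7 + 0.0382812 = 0.738281 m (along the plate) below the hinge at the top edge, so the moment about the hinge is M = F × 0.738281 = 68.0888 × 0.738281 = 50.2687 kN·m.
A normal force at the bottom, 1.4 m from the hinge, must supply this moment: P = 50.2687/1.4 = 35.9062 kN.

P ≈ 35.9 kN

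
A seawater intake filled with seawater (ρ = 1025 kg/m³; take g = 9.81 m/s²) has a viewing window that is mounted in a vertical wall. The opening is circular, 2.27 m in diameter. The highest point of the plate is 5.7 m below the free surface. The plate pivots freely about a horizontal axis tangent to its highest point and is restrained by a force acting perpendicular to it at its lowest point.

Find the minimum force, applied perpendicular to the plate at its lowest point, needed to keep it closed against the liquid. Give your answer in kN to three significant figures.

P ≈ 145 kN

γ = ρg = 1025 × 9.81 / 1000 = 10.05525 kN/m³.
The centroid is at the centre, 1.135 m below the top of the plate, so the centroid depth is h_c = 5.7 + 1.135 = 6.835 m.
A = π(1.135)² = 4.04708 m².
Resultant F = γ·h_c·A = 10.05525 × 6.835 × 4.04708 = 278.146 kN.
I_c = πr⁴/4 = π × 1.135⁴/4 = 1.30339 m⁴.
Centre of pressure: y_p = y_c + I_c/(y_c·A) = 6.835 + 1.30339/(6.835 × 4.04708) = 6.835 + 0.0471188 = 6.88212 m along the plane.
The resultant acts 1.135 + 0.0471188 = 1.18212 m (along the plate) below the hinge at the top edge, so the moment about the hinge is M = F × 1.18212 = 278.146 × 1.18212 = 328.802 kN·m.
A normal force at the bottom, 2.27 m from the hinge, must supply this moment: P = 328.802/2.27 = 144.847 kN.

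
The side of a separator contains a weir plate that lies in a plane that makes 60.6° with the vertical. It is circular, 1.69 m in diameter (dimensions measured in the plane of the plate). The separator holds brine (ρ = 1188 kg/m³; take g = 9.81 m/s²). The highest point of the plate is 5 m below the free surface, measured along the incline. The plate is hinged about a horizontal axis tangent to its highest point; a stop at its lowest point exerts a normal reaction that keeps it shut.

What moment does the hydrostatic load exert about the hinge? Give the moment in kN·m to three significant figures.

γ = ρg = 1188 × 9.81 / 1000 = 11.65428 kN/m³.
The plate makes 60.6° with the vertical, i.e. θ = 90° − 60.6° = 29.4° to the horizontal. Measuring y along the incline from the free-surface line, vertical depth h = y·sinθ with sinθ = 0.490904.
The centroid is at the centre, 0.845 m below the top of the plate, so y_c = 5 + 0.845 = 5.845 m and h_c = 5.845 × 0.490904 = 2.86933 m.
A = π(0.845)² = 2.24318 m².
Resultant F = γ·h_c·A = 11.65428 × 2.86933 × 2.24318 = 75.0119 kN.
I_c = πr⁴/4 = π × 0.845⁴/4 = 0.400421 m⁴.
Centre of pressure: y_p = y_c + I_c/(y_c·A) = 5.845 + 0.400421/(5.845 × 2.24318) = 5.845 + 0.0305399 = 5.87554 m along the plane.
The resultant acts 0.845 + 0.0305399 = 0.87554 m (along the plate) below the hinge at the top edge, so the moment about the hinge is M = F × 0.87554 = 75.0119 × 0.87554 = 65.6759 kN·m.

M ≈ 65.7 kN·m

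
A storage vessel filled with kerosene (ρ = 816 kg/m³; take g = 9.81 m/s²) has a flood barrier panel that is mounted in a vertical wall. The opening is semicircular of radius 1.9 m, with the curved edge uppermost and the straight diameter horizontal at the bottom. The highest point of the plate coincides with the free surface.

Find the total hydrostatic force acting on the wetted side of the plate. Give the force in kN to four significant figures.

γ = ρg = 816 × 9.81 / 1000 = 8.00496 kN/m³.
The centroid lies 4r/(3π) = 0.806385 m above the diameter, so r − 4r/(3π) = 1.9 − 0.806385 = 1.09361 m below the topmost point, so the centroid depth is h_c = 1.09361 m.
A = πr²/2 = π × 1.9²/2 = 5.67057 m².
Resultant F = γ·h_c·A = 8.00496 × 1.09361 × 5.67057 = 49.6419 kN.

F ≈ 49.64 kN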